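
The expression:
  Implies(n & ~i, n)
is always true.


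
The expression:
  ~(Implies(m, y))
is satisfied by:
  {m: True, y: False}


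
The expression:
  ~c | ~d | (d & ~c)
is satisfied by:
  {c: False, d: False}
  {d: True, c: False}
  {c: True, d: False}


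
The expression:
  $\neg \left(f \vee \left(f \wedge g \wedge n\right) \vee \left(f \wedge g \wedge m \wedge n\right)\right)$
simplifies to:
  $\neg f$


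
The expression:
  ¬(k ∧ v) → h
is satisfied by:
  {v: True, h: True, k: True}
  {v: True, h: True, k: False}
  {h: True, k: True, v: False}
  {h: True, k: False, v: False}
  {v: True, k: True, h: False}


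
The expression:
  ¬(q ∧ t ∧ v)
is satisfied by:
  {v: False, t: False, q: False}
  {q: True, v: False, t: False}
  {t: True, v: False, q: False}
  {q: True, t: True, v: False}
  {v: True, q: False, t: False}
  {q: True, v: True, t: False}
  {t: True, v: True, q: False}


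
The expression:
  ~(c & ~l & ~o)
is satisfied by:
  {o: True, l: True, c: False}
  {o: True, c: False, l: False}
  {l: True, c: False, o: False}
  {l: False, c: False, o: False}
  {o: True, l: True, c: True}
  {o: True, c: True, l: False}
  {l: True, c: True, o: False}


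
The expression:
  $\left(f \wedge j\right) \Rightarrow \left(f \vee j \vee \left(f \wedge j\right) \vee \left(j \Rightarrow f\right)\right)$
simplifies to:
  $\text{True}$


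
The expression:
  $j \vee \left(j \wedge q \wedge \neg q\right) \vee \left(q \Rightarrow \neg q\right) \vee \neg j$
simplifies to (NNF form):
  $\text{True}$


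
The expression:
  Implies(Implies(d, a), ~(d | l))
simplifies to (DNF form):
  (d & ~a) | (~d & ~l)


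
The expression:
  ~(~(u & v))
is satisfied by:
  {u: True, v: True}


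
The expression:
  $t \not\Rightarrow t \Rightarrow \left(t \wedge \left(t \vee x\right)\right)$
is always true.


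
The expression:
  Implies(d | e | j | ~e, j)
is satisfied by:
  {j: True}


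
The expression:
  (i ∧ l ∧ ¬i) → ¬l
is always true.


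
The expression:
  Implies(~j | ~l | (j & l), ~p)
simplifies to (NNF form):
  ~p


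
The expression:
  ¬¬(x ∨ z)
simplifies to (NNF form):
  x ∨ z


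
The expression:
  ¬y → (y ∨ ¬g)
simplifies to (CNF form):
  y ∨ ¬g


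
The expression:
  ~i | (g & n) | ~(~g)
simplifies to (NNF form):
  g | ~i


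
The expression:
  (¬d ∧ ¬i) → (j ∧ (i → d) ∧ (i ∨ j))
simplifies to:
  d ∨ i ∨ j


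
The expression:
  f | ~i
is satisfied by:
  {f: True, i: False}
  {i: False, f: False}
  {i: True, f: True}


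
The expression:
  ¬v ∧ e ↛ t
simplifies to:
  e ∧ ¬t ∧ ¬v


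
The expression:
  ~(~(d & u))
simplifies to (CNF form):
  d & u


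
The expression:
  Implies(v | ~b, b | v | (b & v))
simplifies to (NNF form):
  b | v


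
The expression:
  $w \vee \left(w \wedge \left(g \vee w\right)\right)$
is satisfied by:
  {w: True}


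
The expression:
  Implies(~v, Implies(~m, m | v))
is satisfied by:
  {m: True, v: True}
  {m: True, v: False}
  {v: True, m: False}


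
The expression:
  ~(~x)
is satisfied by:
  {x: True}


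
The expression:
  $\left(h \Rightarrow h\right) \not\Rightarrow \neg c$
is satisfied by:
  {c: True}


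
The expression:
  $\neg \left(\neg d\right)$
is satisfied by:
  {d: True}


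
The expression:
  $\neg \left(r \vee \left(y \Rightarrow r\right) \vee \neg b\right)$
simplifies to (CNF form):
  $b \wedge y \wedge \neg r$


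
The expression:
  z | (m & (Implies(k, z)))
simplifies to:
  z | (m & ~k)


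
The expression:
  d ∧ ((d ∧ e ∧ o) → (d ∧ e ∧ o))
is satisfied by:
  {d: True}


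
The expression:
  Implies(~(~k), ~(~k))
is always true.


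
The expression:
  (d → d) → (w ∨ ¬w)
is always true.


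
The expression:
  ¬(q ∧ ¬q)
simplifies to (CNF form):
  True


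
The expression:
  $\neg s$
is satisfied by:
  {s: False}


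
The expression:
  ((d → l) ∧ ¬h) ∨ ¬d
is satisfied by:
  {l: True, d: False, h: False}
  {l: False, d: False, h: False}
  {h: True, l: True, d: False}
  {h: True, l: False, d: False}
  {d: True, l: True, h: False}


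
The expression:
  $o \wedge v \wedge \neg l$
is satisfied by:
  {o: True, v: True, l: False}


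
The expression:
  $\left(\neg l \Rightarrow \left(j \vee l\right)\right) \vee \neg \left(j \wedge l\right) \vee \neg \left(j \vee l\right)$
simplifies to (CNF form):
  $\text{True}$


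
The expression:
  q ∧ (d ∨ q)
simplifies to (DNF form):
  q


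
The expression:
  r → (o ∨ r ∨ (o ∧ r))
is always true.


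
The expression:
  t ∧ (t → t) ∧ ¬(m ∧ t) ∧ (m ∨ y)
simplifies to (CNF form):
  t ∧ y ∧ ¬m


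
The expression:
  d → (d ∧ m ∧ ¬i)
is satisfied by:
  {m: True, i: False, d: False}
  {i: False, d: False, m: False}
  {m: True, i: True, d: False}
  {i: True, m: False, d: False}
  {d: True, m: True, i: False}


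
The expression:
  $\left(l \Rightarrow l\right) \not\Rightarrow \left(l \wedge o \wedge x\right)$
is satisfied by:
  {l: False, o: False, x: False}
  {x: True, l: False, o: False}
  {o: True, l: False, x: False}
  {x: True, o: True, l: False}
  {l: True, x: False, o: False}
  {x: True, l: True, o: False}
  {o: True, l: True, x: False}


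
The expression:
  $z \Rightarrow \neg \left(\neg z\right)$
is always true.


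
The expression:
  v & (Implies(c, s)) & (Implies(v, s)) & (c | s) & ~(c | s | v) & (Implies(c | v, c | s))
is never true.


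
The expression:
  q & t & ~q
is never true.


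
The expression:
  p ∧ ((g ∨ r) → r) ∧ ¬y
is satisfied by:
  {p: True, r: True, g: False, y: False}
  {p: True, g: False, r: False, y: False}
  {p: True, r: True, g: True, y: False}


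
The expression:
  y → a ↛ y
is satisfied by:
  {y: False}


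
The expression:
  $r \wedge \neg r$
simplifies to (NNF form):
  $\text{False}$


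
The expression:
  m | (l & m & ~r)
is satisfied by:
  {m: True}


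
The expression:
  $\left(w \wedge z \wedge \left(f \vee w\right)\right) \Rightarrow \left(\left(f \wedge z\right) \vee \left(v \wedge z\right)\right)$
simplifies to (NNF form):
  $f \vee v \vee \neg w \vee \neg z$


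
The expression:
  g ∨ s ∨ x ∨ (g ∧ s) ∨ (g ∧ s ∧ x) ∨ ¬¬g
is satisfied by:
  {x: True, g: True, s: True}
  {x: True, g: True, s: False}
  {x: True, s: True, g: False}
  {x: True, s: False, g: False}
  {g: True, s: True, x: False}
  {g: True, s: False, x: False}
  {s: True, g: False, x: False}


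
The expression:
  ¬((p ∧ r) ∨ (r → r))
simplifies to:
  False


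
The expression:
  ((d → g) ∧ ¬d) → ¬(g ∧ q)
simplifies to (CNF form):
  d ∨ ¬g ∨ ¬q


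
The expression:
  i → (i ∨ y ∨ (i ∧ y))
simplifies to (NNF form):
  True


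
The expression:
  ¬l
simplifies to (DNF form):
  ¬l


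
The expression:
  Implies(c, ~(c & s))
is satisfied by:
  {s: False, c: False}
  {c: True, s: False}
  {s: True, c: False}


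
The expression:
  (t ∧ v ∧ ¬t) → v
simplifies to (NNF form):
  True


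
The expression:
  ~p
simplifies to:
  ~p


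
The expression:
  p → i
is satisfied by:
  {i: True, p: False}
  {p: False, i: False}
  {p: True, i: True}


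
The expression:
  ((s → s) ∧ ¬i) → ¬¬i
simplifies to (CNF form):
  i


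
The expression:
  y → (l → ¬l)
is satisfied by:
  {l: False, y: False}
  {y: True, l: False}
  {l: True, y: False}


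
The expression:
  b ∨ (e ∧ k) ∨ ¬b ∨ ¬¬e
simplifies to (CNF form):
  True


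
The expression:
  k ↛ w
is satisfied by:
  {k: True, w: False}


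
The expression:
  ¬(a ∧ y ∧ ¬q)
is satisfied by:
  {q: True, y: False, a: False}
  {y: False, a: False, q: False}
  {a: True, q: True, y: False}
  {a: True, y: False, q: False}
  {q: True, y: True, a: False}
  {y: True, q: False, a: False}
  {a: True, y: True, q: True}


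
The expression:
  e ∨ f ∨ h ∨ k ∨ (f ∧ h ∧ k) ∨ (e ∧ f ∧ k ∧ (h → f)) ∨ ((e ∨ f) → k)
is always true.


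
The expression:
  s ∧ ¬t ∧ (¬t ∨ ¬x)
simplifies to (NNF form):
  s ∧ ¬t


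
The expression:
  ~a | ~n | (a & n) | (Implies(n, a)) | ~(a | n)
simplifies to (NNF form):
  True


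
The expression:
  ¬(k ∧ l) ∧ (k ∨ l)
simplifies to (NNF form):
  (k ∧ ¬l) ∨ (l ∧ ¬k)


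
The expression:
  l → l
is always true.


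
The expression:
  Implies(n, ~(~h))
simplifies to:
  h | ~n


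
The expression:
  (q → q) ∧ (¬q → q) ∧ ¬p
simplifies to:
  q ∧ ¬p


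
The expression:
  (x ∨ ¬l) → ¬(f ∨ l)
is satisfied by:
  {l: False, f: False, x: False}
  {x: True, l: False, f: False}
  {l: True, x: False, f: False}
  {f: True, l: True, x: False}


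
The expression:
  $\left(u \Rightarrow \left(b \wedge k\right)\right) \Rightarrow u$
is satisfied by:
  {u: True}


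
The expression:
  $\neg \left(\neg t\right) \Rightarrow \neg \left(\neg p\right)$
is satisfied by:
  {p: True, t: False}
  {t: False, p: False}
  {t: True, p: True}


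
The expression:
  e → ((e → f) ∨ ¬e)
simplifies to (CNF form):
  f ∨ ¬e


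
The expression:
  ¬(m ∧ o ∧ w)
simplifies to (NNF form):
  ¬m ∨ ¬o ∨ ¬w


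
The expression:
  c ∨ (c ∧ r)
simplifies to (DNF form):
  c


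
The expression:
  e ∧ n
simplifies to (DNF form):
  e ∧ n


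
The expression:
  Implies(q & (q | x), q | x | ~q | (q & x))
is always true.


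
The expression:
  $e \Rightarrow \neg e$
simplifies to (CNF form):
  $\neg e$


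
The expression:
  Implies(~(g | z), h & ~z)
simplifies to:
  g | h | z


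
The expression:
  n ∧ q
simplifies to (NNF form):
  n ∧ q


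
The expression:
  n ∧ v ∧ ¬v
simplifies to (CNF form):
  False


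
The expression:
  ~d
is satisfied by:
  {d: False}


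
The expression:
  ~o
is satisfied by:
  {o: False}


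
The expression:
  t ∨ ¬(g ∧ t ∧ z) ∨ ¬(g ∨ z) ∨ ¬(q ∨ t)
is always true.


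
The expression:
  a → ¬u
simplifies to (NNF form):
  ¬a ∨ ¬u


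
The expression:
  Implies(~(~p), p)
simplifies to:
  True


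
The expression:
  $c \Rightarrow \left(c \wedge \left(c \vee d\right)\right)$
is always true.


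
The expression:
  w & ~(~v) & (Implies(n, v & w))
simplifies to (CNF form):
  v & w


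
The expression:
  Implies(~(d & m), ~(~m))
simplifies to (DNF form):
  m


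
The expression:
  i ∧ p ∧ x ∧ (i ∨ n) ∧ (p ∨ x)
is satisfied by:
  {i: True, p: True, x: True}


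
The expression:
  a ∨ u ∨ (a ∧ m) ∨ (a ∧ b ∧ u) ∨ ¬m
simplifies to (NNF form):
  a ∨ u ∨ ¬m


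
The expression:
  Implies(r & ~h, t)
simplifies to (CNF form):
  h | t | ~r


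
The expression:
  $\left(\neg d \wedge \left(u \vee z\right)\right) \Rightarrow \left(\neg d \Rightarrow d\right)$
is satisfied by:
  {d: True, u: False, z: False}
  {d: True, z: True, u: False}
  {d: True, u: True, z: False}
  {d: True, z: True, u: True}
  {z: False, u: False, d: False}


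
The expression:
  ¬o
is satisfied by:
  {o: False}


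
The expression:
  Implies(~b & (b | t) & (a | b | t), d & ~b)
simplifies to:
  b | d | ~t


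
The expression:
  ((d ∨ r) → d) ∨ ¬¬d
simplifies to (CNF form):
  d ∨ ¬r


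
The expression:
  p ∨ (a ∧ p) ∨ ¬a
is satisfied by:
  {p: True, a: False}
  {a: False, p: False}
  {a: True, p: True}


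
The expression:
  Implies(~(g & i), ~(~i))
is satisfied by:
  {i: True}


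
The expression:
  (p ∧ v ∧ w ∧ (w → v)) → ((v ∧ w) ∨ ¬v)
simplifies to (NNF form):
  True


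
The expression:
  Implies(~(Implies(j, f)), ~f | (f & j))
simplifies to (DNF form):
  True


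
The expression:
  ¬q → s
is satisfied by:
  {q: True, s: True}
  {q: True, s: False}
  {s: True, q: False}


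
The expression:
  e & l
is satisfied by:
  {e: True, l: True}


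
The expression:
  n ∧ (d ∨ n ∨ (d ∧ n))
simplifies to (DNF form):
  n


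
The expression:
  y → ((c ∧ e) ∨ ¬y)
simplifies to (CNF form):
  (c ∨ ¬y) ∧ (e ∨ ¬y)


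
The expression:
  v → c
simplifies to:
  c ∨ ¬v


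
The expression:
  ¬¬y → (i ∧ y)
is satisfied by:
  {i: True, y: False}
  {y: False, i: False}
  {y: True, i: True}


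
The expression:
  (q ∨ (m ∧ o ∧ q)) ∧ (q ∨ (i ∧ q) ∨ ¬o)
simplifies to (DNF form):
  q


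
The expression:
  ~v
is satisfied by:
  {v: False}


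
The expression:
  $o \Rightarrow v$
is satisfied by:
  {v: True, o: False}
  {o: False, v: False}
  {o: True, v: True}


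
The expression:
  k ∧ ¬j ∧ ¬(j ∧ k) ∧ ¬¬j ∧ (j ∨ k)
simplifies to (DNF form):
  False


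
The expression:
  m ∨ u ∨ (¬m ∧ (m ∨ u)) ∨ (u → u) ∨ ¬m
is always true.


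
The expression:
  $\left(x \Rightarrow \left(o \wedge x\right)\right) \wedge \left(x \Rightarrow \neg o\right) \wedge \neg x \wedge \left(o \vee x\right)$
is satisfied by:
  {o: True, x: False}


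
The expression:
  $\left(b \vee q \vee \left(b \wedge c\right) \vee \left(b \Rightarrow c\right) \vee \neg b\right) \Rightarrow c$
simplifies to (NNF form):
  $c$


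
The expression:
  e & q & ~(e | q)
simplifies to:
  False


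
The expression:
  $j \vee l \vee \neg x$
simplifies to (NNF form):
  $j \vee l \vee \neg x$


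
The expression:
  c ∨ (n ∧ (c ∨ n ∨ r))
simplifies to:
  c ∨ n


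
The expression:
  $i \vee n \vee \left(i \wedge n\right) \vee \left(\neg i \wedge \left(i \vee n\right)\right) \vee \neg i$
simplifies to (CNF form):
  $\text{True}$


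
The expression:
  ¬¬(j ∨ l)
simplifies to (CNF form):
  j ∨ l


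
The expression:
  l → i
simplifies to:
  i ∨ ¬l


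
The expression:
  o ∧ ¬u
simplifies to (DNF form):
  o ∧ ¬u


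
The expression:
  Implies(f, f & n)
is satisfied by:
  {n: True, f: False}
  {f: False, n: False}
  {f: True, n: True}


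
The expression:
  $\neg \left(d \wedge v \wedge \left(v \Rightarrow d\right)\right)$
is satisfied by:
  {v: False, d: False}
  {d: True, v: False}
  {v: True, d: False}


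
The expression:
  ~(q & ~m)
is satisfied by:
  {m: True, q: False}
  {q: False, m: False}
  {q: True, m: True}


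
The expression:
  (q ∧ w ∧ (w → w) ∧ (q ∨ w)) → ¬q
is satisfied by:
  {w: False, q: False}
  {q: True, w: False}
  {w: True, q: False}


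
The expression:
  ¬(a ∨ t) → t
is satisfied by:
  {a: True, t: True}
  {a: True, t: False}
  {t: True, a: False}


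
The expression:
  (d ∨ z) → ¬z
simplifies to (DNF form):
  ¬z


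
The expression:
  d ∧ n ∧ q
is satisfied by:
  {d: True, q: True, n: True}


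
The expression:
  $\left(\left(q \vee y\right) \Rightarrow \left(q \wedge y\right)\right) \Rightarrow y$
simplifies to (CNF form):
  $q \vee y$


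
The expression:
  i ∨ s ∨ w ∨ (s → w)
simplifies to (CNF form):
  True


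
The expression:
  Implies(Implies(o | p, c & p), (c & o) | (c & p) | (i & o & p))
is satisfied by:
  {o: True, p: True}
  {o: True, p: False}
  {p: True, o: False}


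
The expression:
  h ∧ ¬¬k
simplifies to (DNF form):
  h ∧ k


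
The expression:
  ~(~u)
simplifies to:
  u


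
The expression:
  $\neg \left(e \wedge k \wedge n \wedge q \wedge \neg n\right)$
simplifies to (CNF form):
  $\text{True}$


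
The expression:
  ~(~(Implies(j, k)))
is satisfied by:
  {k: True, j: False}
  {j: False, k: False}
  {j: True, k: True}


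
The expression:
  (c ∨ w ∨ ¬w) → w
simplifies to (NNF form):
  w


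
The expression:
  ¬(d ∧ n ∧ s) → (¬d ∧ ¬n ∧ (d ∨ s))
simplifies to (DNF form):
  (d ∧ n ∧ s) ∨ (d ∧ s ∧ ¬d) ∨ (n ∧ s ∧ ¬n) ∨ (s ∧ ¬d ∧ ¬n)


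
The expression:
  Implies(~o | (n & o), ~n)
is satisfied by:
  {n: False}


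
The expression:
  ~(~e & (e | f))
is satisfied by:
  {e: True, f: False}
  {f: False, e: False}
  {f: True, e: True}


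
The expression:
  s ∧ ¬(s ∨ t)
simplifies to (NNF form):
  False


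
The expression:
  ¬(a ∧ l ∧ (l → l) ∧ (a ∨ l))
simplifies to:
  ¬a ∨ ¬l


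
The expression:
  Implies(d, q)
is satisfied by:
  {q: True, d: False}
  {d: False, q: False}
  {d: True, q: True}


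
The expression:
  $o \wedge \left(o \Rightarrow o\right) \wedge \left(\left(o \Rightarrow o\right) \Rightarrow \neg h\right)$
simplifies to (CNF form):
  $o \wedge \neg h$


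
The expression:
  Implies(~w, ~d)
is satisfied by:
  {w: True, d: False}
  {d: False, w: False}
  {d: True, w: True}


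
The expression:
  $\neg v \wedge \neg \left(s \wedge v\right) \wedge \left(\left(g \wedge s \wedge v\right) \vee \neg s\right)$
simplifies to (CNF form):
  $\neg s \wedge \neg v$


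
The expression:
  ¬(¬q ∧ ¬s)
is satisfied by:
  {q: True, s: True}
  {q: True, s: False}
  {s: True, q: False}


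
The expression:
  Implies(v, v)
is always true.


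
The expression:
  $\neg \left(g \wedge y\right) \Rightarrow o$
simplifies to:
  $o \vee \left(g \wedge y\right)$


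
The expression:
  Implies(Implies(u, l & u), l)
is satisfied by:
  {l: True, u: True}
  {l: True, u: False}
  {u: True, l: False}


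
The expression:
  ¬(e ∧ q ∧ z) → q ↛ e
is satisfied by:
  {z: True, q: True, e: False}
  {q: True, e: False, z: False}
  {z: True, e: True, q: True}


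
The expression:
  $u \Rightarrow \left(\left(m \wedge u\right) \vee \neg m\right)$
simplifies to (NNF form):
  $\text{True}$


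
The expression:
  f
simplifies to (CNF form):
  f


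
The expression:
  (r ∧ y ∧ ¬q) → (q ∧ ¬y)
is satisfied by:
  {q: True, y: False, r: False}
  {q: False, y: False, r: False}
  {r: True, q: True, y: False}
  {r: True, q: False, y: False}
  {y: True, q: True, r: False}
  {y: True, q: False, r: False}
  {y: True, r: True, q: True}


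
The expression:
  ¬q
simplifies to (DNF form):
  ¬q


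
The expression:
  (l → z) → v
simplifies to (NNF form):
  v ∨ (l ∧ ¬z)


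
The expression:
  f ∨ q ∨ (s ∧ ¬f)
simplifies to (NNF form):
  f ∨ q ∨ s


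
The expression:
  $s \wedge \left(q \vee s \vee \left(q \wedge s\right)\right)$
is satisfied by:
  {s: True}


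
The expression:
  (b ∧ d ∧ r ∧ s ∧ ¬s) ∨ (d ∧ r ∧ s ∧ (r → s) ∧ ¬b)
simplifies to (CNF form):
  d ∧ r ∧ s ∧ ¬b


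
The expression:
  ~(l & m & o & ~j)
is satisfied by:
  {j: True, l: False, m: False, o: False}
  {j: False, l: False, m: False, o: False}
  {j: True, o: True, l: False, m: False}
  {o: True, j: False, l: False, m: False}
  {j: True, m: True, o: False, l: False}
  {m: True, o: False, l: False, j: False}
  {j: True, o: True, m: True, l: False}
  {o: True, m: True, j: False, l: False}
  {j: True, l: True, o: False, m: False}
  {l: True, o: False, m: False, j: False}
  {j: True, o: True, l: True, m: False}
  {o: True, l: True, j: False, m: False}
  {j: True, m: True, l: True, o: False}
  {m: True, l: True, o: False, j: False}
  {j: True, o: True, m: True, l: True}


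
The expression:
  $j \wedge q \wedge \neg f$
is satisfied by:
  {j: True, q: True, f: False}


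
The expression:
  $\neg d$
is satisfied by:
  {d: False}


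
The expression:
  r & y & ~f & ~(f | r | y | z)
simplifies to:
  False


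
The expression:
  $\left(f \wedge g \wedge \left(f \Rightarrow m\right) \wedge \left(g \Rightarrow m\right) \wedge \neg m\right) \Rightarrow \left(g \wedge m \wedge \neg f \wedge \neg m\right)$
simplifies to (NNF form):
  $\text{True}$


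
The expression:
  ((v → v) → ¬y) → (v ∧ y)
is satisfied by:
  {y: True}


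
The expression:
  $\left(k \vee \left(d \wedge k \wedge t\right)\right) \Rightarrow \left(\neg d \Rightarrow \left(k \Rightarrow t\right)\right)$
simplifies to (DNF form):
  $d \vee t \vee \neg k$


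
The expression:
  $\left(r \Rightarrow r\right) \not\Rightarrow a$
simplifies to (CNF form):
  $\neg a$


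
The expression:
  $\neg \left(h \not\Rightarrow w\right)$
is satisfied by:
  {w: True, h: False}
  {h: False, w: False}
  {h: True, w: True}


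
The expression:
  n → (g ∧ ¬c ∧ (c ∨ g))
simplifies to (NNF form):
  (g ∧ ¬c) ∨ ¬n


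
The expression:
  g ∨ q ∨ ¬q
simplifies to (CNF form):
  True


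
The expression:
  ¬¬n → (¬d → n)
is always true.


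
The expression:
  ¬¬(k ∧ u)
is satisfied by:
  {u: True, k: True}


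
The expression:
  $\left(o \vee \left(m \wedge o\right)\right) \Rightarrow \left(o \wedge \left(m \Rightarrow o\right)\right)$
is always true.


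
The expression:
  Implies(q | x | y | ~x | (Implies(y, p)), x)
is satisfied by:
  {x: True}


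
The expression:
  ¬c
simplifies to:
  ¬c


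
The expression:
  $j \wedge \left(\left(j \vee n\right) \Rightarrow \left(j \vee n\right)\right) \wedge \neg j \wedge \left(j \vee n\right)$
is never true.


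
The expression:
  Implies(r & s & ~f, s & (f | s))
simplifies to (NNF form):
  True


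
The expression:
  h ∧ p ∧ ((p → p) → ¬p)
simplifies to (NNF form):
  False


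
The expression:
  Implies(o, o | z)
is always true.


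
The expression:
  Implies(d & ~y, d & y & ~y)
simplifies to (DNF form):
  y | ~d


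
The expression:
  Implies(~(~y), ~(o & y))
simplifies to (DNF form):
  ~o | ~y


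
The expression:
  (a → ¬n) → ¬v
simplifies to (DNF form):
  (a ∧ n) ∨ ¬v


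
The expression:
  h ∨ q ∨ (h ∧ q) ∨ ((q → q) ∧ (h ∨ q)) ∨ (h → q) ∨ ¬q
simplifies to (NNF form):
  True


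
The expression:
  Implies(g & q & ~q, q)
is always true.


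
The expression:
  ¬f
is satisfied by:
  {f: False}


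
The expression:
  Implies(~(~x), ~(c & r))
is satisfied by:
  {c: False, x: False, r: False}
  {r: True, c: False, x: False}
  {x: True, c: False, r: False}
  {r: True, x: True, c: False}
  {c: True, r: False, x: False}
  {r: True, c: True, x: False}
  {x: True, c: True, r: False}


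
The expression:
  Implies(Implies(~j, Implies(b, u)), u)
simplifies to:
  u | (b & ~j)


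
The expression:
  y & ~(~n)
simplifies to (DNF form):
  n & y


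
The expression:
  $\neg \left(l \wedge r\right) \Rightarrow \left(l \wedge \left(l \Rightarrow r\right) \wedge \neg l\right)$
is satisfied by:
  {r: True, l: True}


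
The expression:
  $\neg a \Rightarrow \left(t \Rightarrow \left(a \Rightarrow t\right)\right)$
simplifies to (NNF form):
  $\text{True}$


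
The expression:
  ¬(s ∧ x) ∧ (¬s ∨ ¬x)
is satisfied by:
  {s: False, x: False}
  {x: True, s: False}
  {s: True, x: False}


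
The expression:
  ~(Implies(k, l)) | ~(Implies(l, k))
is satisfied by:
  {l: True, k: False}
  {k: True, l: False}


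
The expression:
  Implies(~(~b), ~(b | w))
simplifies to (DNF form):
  ~b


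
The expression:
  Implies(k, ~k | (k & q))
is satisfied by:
  {q: True, k: False}
  {k: False, q: False}
  {k: True, q: True}


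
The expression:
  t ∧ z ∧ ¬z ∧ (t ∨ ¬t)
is never true.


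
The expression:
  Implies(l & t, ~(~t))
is always true.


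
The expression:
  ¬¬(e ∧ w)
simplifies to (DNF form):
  e ∧ w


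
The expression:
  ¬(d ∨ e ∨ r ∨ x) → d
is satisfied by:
  {r: True, x: True, d: True, e: True}
  {r: True, x: True, d: True, e: False}
  {r: True, x: True, e: True, d: False}
  {r: True, x: True, e: False, d: False}
  {r: True, d: True, e: True, x: False}
  {r: True, d: True, e: False, x: False}
  {r: True, d: False, e: True, x: False}
  {r: True, d: False, e: False, x: False}
  {x: True, d: True, e: True, r: False}
  {x: True, d: True, e: False, r: False}
  {x: True, e: True, d: False, r: False}
  {x: True, e: False, d: False, r: False}
  {d: True, e: True, x: False, r: False}
  {d: True, x: False, e: False, r: False}
  {e: True, x: False, d: False, r: False}


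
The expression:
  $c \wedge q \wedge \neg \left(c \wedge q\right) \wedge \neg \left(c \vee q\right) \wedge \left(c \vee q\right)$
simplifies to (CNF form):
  $\text{False}$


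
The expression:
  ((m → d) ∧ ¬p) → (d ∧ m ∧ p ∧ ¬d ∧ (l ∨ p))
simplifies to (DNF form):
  p ∨ (m ∧ ¬d)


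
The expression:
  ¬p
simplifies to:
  ¬p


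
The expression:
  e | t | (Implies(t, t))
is always true.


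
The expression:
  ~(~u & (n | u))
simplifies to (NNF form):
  u | ~n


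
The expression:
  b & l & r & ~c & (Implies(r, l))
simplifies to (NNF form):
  b & l & r & ~c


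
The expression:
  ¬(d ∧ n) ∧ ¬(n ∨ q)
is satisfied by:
  {n: False, q: False}


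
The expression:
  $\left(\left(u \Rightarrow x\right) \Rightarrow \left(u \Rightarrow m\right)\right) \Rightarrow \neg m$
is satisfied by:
  {m: False}


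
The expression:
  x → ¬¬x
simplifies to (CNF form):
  True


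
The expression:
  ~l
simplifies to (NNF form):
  ~l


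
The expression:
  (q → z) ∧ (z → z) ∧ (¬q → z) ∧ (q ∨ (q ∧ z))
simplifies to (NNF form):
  q ∧ z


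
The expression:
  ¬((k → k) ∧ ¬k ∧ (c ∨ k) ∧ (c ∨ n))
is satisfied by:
  {k: True, c: False}
  {c: False, k: False}
  {c: True, k: True}


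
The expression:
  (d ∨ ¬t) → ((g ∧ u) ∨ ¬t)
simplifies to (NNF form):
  (g ∧ u) ∨ ¬d ∨ ¬t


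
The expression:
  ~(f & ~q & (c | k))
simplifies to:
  q | ~f | (~c & ~k)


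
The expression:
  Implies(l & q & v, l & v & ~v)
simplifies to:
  ~l | ~q | ~v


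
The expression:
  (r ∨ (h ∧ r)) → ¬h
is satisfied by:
  {h: False, r: False}
  {r: True, h: False}
  {h: True, r: False}


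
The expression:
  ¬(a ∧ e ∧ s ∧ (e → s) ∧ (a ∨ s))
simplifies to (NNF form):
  ¬a ∨ ¬e ∨ ¬s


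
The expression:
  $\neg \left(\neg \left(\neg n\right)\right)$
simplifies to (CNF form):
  $\neg n$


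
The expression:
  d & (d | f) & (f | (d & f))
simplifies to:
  d & f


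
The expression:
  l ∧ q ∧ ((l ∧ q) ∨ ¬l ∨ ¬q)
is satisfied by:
  {q: True, l: True}


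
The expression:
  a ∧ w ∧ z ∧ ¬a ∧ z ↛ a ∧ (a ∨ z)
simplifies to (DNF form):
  False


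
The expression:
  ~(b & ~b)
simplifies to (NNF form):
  True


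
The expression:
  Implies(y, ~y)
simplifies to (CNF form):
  ~y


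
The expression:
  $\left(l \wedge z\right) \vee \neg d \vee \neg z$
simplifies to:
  $l \vee \neg d \vee \neg z$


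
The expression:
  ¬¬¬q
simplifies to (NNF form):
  ¬q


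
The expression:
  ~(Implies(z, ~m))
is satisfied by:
  {z: True, m: True}


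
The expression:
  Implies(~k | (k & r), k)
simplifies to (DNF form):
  k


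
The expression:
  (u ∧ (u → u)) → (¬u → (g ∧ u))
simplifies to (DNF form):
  True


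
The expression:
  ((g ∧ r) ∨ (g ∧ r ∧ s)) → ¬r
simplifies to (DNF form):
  ¬g ∨ ¬r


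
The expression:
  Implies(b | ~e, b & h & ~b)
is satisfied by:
  {e: True, b: False}


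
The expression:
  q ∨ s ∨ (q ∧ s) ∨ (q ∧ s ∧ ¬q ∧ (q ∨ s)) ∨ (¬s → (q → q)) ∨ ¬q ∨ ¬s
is always true.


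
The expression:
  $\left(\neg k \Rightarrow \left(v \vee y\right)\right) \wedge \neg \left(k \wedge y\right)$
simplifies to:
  $\left(k \wedge \neg y\right) \vee \left(v \wedge \neg k\right) \vee \left(y \wedge \neg k\right)$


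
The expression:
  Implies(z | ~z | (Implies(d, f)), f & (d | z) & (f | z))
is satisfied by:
  {d: True, z: True, f: True}
  {d: True, f: True, z: False}
  {z: True, f: True, d: False}


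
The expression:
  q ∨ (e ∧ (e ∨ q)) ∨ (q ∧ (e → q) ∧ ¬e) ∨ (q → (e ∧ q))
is always true.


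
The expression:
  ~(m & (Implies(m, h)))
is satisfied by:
  {h: False, m: False}
  {m: True, h: False}
  {h: True, m: False}


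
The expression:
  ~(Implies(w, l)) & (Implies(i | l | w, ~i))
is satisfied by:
  {w: True, i: False, l: False}


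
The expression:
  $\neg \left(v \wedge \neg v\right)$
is always true.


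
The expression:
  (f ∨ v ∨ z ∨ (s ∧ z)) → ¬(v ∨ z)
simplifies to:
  ¬v ∧ ¬z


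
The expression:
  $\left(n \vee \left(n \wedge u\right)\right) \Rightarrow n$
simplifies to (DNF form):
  $\text{True}$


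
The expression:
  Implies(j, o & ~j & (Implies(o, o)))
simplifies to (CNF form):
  ~j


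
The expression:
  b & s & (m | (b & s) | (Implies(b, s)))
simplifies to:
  b & s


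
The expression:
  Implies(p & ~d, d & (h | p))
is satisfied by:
  {d: True, p: False}
  {p: False, d: False}
  {p: True, d: True}


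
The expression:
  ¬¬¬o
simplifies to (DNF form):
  ¬o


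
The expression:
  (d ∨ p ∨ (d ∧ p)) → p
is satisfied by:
  {p: True, d: False}
  {d: False, p: False}
  {d: True, p: True}


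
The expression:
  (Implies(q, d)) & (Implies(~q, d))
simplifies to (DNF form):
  d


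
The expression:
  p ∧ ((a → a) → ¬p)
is never true.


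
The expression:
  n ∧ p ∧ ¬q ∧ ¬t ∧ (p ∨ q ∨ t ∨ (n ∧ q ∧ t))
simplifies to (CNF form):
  n ∧ p ∧ ¬q ∧ ¬t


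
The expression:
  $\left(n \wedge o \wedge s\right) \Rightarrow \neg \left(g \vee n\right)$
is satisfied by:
  {s: False, o: False, n: False}
  {n: True, s: False, o: False}
  {o: True, s: False, n: False}
  {n: True, o: True, s: False}
  {s: True, n: False, o: False}
  {n: True, s: True, o: False}
  {o: True, s: True, n: False}


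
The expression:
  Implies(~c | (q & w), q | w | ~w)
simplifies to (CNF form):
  True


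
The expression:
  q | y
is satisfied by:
  {y: True, q: True}
  {y: True, q: False}
  {q: True, y: False}


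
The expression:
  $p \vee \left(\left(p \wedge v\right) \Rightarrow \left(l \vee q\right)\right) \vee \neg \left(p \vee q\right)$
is always true.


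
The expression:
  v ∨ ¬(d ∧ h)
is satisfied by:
  {v: True, h: False, d: False}
  {h: False, d: False, v: False}
  {d: True, v: True, h: False}
  {d: True, h: False, v: False}
  {v: True, h: True, d: False}
  {h: True, v: False, d: False}
  {d: True, h: True, v: True}


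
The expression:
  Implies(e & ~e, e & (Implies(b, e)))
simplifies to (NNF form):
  True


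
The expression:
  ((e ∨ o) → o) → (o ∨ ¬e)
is always true.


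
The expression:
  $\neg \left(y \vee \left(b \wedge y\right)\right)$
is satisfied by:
  {y: False}


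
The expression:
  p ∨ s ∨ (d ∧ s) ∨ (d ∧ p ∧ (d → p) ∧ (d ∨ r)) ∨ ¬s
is always true.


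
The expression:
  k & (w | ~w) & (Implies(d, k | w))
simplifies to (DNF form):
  k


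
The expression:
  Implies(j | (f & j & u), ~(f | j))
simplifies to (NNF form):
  ~j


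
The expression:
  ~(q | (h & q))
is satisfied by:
  {q: False}


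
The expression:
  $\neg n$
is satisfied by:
  {n: False}


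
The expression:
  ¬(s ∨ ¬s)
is never true.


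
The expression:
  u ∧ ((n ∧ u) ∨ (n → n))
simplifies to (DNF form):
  u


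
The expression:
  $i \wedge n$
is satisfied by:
  {i: True, n: True}


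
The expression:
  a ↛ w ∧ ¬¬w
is never true.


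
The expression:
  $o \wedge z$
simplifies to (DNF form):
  $o \wedge z$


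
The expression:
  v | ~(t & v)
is always true.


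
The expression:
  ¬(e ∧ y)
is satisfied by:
  {e: False, y: False}
  {y: True, e: False}
  {e: True, y: False}


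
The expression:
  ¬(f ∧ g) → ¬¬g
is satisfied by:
  {g: True}


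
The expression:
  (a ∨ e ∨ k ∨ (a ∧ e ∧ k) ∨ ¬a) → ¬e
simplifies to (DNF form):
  ¬e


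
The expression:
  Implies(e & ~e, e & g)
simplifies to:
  True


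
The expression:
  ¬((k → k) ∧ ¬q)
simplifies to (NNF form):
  q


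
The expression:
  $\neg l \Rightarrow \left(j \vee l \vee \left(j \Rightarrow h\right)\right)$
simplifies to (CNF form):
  $\text{True}$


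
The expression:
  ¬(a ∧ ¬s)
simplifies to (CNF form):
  s ∨ ¬a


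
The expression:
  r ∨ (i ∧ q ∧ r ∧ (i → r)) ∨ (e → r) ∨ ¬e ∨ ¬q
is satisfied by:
  {r: True, e: False, q: False}
  {e: False, q: False, r: False}
  {r: True, q: True, e: False}
  {q: True, e: False, r: False}
  {r: True, e: True, q: False}
  {e: True, r: False, q: False}
  {r: True, q: True, e: True}


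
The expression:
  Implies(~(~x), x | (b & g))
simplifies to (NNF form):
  True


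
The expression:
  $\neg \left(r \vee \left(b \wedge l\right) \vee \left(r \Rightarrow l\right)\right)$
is never true.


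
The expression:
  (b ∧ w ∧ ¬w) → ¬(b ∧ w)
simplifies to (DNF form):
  True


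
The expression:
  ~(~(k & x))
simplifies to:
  k & x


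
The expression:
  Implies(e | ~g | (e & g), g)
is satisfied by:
  {g: True}


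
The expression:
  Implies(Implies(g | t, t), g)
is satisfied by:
  {g: True}


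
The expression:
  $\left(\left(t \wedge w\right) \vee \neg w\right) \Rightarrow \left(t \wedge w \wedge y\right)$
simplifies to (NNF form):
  $w \wedge \left(y \vee \neg t\right)$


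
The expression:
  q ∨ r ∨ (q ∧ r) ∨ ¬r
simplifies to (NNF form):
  True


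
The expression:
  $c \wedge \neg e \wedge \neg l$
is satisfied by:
  {c: True, e: False, l: False}


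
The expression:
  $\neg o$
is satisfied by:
  {o: False}


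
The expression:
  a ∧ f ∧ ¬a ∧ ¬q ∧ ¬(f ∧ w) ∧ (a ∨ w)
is never true.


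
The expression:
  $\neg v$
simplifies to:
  $\neg v$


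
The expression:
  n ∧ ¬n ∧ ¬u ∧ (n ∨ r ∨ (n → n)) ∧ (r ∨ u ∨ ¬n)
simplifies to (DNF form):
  False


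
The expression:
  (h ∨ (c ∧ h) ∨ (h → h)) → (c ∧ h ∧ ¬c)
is never true.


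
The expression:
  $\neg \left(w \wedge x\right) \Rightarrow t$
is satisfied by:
  {x: True, t: True, w: True}
  {x: True, t: True, w: False}
  {t: True, w: True, x: False}
  {t: True, w: False, x: False}
  {x: True, w: True, t: False}


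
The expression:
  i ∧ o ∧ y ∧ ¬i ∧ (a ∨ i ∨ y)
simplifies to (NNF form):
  False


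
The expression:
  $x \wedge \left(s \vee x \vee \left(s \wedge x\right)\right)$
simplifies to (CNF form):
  $x$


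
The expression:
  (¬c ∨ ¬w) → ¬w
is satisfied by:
  {c: True, w: False}
  {w: False, c: False}
  {w: True, c: True}


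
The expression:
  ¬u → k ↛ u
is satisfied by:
  {k: True, u: True}
  {k: True, u: False}
  {u: True, k: False}


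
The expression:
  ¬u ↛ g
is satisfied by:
  {g: True, u: False}
  {u: False, g: False}
  {u: True, g: True}


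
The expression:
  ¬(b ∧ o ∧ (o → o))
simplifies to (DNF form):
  ¬b ∨ ¬o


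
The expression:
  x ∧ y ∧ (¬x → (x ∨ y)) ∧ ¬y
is never true.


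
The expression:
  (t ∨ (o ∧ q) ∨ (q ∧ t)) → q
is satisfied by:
  {q: True, t: False}
  {t: False, q: False}
  {t: True, q: True}


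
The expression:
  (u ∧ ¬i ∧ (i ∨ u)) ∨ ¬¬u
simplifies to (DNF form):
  u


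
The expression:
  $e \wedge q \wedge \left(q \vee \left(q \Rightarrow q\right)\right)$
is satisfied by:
  {e: True, q: True}


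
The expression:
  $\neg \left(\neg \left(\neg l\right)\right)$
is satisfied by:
  {l: False}


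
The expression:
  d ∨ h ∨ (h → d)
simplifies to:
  True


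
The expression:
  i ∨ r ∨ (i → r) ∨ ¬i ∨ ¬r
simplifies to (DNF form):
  True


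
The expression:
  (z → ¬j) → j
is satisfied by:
  {j: True}


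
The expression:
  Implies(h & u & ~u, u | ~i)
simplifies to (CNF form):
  True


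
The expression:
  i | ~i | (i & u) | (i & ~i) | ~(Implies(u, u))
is always true.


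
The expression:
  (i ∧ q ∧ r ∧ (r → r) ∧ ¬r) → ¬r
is always true.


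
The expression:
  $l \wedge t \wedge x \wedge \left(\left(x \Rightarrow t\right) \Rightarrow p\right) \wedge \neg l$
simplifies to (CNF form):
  $\text{False}$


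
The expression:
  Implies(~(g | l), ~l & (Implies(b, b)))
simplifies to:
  True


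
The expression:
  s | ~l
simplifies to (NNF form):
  s | ~l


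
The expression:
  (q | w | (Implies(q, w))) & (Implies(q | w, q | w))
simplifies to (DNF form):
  True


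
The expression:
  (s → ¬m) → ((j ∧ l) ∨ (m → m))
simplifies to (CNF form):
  True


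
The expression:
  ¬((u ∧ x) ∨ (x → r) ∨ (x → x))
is never true.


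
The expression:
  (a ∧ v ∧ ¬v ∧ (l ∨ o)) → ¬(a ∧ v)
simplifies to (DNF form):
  True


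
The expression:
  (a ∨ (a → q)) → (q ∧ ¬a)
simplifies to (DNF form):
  q ∧ ¬a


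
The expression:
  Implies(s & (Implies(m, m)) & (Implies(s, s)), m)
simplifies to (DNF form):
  m | ~s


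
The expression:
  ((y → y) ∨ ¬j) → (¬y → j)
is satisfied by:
  {y: True, j: True}
  {y: True, j: False}
  {j: True, y: False}


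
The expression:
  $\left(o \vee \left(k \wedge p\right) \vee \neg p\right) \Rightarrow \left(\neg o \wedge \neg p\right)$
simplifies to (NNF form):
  $\neg o \wedge \left(\neg k \vee \neg p\right)$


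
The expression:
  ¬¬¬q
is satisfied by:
  {q: False}


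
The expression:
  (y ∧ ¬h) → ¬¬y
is always true.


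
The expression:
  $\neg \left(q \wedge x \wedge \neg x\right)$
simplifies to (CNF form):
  $\text{True}$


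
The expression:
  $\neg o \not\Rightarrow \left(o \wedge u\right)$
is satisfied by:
  {o: False}


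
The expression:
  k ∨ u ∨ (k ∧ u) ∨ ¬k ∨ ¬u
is always true.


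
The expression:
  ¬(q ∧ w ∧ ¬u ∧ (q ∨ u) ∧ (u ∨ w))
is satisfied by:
  {u: True, w: False, q: False}
  {w: False, q: False, u: False}
  {q: True, u: True, w: False}
  {q: True, w: False, u: False}
  {u: True, w: True, q: False}
  {w: True, u: False, q: False}
  {q: True, w: True, u: True}


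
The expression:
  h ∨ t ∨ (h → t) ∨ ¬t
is always true.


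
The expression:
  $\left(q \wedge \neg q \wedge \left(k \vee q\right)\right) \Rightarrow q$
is always true.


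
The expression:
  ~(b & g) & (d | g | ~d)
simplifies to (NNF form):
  ~b | ~g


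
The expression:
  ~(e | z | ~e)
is never true.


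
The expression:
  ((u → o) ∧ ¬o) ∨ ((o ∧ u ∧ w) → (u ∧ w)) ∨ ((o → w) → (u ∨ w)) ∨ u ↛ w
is always true.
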